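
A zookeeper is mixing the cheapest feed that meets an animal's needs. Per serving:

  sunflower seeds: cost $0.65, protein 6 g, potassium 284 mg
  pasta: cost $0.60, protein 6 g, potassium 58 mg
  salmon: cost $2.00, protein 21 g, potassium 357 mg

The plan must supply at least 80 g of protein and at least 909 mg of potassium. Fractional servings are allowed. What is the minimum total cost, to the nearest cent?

For a min-cost LP with two ≥-constraints, a basic feasible solution has at most two positive variables.
sunflower seeds only: max(80/6, 909/284) = 13.33 servings → $8.67.
pasta only: max(80/6, 909/58) = 15.67 servings → $9.40.
salmon only: max(80/21, 909/357) = 3.81 servings → $7.62.
sunflower seeds + pasta with both tight: 0.6003 servings and 12.73 servings → $8.03.
sunflower seeds + salmon: intersection lies outside the first quadrant.
pasta + salmon with both tight: 10.25 servings and 0.881 servings → $7.91.
So the least-cost plan costs $7.62.

$7.62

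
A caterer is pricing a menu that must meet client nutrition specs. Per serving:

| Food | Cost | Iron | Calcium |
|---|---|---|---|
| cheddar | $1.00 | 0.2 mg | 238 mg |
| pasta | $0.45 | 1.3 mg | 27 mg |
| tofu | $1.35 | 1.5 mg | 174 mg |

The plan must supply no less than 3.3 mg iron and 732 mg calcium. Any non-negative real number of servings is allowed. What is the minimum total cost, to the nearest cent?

$3.78

Minimising a linear cost over {iron ≥ 3.3, calcium ≥ 732, servings ≥ 0} — the optimum is at a vertex, using one or two foods.
cheddar only: max(3.3/0.2, 732/238) = 16.5 servings → $16.50.
pasta only: max(3.3/1.3, 732/27) = 27.11 servings → $12.20.
tofu only: max(3.3/1.5, 732/174) = 4.207 servings → $5.68.
cheddar + pasta with both tight: 2.837 servings and 2.102 servings → $3.78.
cheddar + tofu with both tight: 1.626 servings and 1.983 servings → $4.30.
pasta + tofu with both targets exact would need a negative amount; discard.
Cheapest feasible corner: $3.78.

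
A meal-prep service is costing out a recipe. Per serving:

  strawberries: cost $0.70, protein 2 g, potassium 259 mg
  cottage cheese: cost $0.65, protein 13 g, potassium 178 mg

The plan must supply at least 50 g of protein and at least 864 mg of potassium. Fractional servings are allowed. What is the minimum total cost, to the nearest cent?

$2.96

strawberries only: max(50/2, 864/259) = 25 servings → $17.50.
cottage cheese only: max(50/13, 864/178) = 4.854 servings → $3.16.
strawberries + cottage cheese with both tight: 0.7745 servings and 3.727 servings → $2.96.
Cheapest feasible corner: $2.96.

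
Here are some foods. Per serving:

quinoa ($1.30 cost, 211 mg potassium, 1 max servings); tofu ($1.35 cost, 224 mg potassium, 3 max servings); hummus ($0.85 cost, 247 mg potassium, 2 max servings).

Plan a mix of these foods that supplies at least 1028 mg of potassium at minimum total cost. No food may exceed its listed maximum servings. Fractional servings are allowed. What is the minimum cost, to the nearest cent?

$4.92

Cost per mg of potassium: hummus $0.0034, tofu $0.0060, quinoa $0.0062.
Take 2 servings of hummus: +494.0 mg potassium for $1.70 (total $1.70, still need 534.0 mg).
Take 2.384 servings of tofu: +534.0 mg potassium for $3.22 (total $4.92, still need 0.0 mg).
Greedy by cheapest-per-mg is optimal for a single linear constraint, so the minimum cost is $4.92.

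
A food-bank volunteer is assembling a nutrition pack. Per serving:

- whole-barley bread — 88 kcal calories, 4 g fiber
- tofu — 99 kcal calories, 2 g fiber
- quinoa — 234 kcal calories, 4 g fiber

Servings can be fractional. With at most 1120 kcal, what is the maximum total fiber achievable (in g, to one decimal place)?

Fiber per kcal: whole-barley bread 0.04545, tofu 0.0202, quinoa 0.01709.
With no serving limits, spend the whole calories allowance on whole-barley bread: 1120 kcal / 88 kcal × 4 g = 50.9 g.

50.9 g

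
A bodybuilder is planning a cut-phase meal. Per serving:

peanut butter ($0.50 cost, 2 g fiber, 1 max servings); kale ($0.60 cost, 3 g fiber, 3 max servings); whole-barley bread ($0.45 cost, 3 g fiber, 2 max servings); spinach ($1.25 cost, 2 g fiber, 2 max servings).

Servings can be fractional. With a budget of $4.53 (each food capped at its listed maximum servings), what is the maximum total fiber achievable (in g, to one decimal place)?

Fiber per dollar: whole-barley bread 6.667, kale 5, peanut butter 4, spinach 1.6.
Take 2 servings of whole-barley bread: spends $0.90, +6.0 g fiber (running total 6.0 g).
Take 3 servings of kale: spends $1.80, +9.0 g fiber (running total 15.0 g).
Take 1 serving of peanut butter: spends $0.50, +2.0 g fiber (running total 17.0 g).
Take 1.064 servings of spinach: spends $1.33, +2.1 g fiber (running total 19.1 g).
Greedy by best ratio exhausts the cost allowance optimally: 19.1 g.

19.1 g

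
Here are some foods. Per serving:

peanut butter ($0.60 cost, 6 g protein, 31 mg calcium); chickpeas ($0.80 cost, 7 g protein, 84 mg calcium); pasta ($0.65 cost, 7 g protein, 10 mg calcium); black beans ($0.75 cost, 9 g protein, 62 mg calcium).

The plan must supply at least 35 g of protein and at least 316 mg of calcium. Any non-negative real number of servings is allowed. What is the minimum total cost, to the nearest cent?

$3.37

peanut butter only: max(35/6, 316/31) = 10.19 servings → $6.12.
chickpeas only: max(35/7, 316/84) = 5 servings → $4.00.
pasta only: max(35/7, 316/10) = 31.6 servings → $20.54.
black beans only: max(35/9, 316/62) = 5.097 servings → $3.82.
peanut butter + chickpeas with both tight: 2.537 servings and 2.826 servings → $3.78.
peanut butter + pasta with both targets exact would need a negative amount; discard.
peanut butter + black beans: intersection lies outside the first quadrant.
chickpeas + pasta with both tight: 3.595 servings and 1.405 servings → $3.79.
chickpeas + black beans with both tight: 2.093 servings and 2.261 servings → $3.37.
pasta + black beans: the both-tight solution has a negative serving — not a feasible corner.
So the least-cost plan costs $3.37.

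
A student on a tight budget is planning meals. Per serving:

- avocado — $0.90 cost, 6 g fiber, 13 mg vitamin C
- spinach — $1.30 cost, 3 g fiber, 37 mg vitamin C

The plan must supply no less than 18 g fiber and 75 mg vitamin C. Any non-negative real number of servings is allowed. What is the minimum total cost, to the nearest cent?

For a min-cost LP with two ≥-constraints, a basic feasible solution has at most two positive variables.
avocado only: max(18/6, 75/13) = 5.769 servings → $5.19.
spinach only: max(18/3, 75/37) = 6 servings → $7.80.
avocado + spinach with both tight: 2.41 servings and 1.18 servings → $3.70.
The minimum over all feasible corners is $3.70.

$3.70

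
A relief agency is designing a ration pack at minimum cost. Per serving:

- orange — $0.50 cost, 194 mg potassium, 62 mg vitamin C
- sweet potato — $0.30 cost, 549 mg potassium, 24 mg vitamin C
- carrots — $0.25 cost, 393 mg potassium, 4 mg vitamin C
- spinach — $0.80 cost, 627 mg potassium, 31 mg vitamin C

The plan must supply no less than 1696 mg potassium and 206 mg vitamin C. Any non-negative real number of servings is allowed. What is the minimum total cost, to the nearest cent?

$1.90

At the optimum either one food covers both requirements or two foods hit both targets exactly; no other combination can be cheaper.
orange only: max(1696/194, 206/62) = 8.742 servings → $4.37.
sweet potato only: max(1696/549, 206/24) = 8.583 servings → $2.58.
carrots only: max(1696/393, 206/4) = 51.5 servings → $12.88.
spinach only: max(1696/627, 206/31) = 6.645 servings → $5.32.
orange + sweet potato with both tight: 2.464 servings and 2.219 servings → $1.90.
orange + carrots with both tight: 3.144 servings and 2.763 servings → $2.26.
orange + spinach with both tight: 2.331 servings and 1.984 servings → $2.75.
sweet potato + carrots with both targets exact would need a negative amount; discard.
sweet potato + spinach: intersection lies outside the first quadrant.
carrots + spinach: intersection lies outside the first quadrant.
The minimum over all feasible corners is $1.90.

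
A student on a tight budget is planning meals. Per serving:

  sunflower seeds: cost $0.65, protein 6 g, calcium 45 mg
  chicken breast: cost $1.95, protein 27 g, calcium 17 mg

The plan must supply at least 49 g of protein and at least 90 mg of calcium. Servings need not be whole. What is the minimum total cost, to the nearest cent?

A basic optimal solution has at most two foods positive. Try each food alone and each pair with both targets met exactly.
sunflower seeds only: max(49/6, 90/45) = 8.167 servings → $5.31.
chicken breast only: max(49/27, 90/17) = 5.294 servings → $10.32.
sunflower seeds + chicken breast with both tight: 1.435 servings and 1.496 servings → $3.85.
Cheapest feasible corner: $3.85.

$3.85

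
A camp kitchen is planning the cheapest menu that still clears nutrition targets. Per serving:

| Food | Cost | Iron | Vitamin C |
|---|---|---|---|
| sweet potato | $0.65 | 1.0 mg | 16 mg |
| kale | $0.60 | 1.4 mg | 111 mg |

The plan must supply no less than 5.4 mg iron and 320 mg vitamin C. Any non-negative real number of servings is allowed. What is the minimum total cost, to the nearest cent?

An LP optimum is at a vertex; with two nutrient constraints at most two foods are used. Check each candidate.
sweet potato only: max(5.4/1.0, 320/16) = 20 servings → $13.00.
kale only: max(5.4/1.4, 320/111) = 3.857 servings → $2.31.
sweet potato + kale with both tight: 1.709 servings and 2.637 servings → $2.69.
Cheapest feasible corner: $2.31.

$2.31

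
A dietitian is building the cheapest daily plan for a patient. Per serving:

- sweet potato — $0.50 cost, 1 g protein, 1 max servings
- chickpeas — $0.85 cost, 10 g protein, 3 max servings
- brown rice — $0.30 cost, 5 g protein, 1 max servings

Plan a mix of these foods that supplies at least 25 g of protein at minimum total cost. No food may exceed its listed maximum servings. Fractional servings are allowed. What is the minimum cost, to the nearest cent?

$2.00

Cost per g of protein: brown rice $0.0600, chickpeas $0.0850, sweet potato $0.5000.
Take 1 serving of brown rice: +5.0 g protein for $0.30 (total $0.30, still need 20.0 g).
Take 2 servings of chickpeas: +20.0 g protein for $1.70 (total $2.00, still need 0.0 g).
Filling from the cheapest source first is optimal under one linear minimum: $2.00.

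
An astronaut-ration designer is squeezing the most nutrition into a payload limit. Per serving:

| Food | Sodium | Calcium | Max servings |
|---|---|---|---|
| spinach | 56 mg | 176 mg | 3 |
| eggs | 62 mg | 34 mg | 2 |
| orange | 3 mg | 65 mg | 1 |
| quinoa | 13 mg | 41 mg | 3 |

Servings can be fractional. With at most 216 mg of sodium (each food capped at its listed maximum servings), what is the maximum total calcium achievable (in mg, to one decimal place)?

719.3 mg

Calcium per mg sodium: orange 21.67, quinoa 3.154, spinach 3.143, eggs 0.5484.
Take 1 serving of orange: uses 3 mg sodium, +65.0 mg calcium (running total 65.0 mg).
Take 3 servings of quinoa: uses 39 mg sodium, +123.0 mg calcium (running total 188.0 mg).
Take 3 servings of spinach: uses 168 mg sodium, +528.0 mg calcium (running total 716.0 mg).
Take 0.09677 servings of eggs: uses 6 mg sodium, +3.3 mg calcium (running total 719.3 mg).
Filling greedily by calcium-per-mg sodium is optimal for one linear limit, giving 719.3 mg.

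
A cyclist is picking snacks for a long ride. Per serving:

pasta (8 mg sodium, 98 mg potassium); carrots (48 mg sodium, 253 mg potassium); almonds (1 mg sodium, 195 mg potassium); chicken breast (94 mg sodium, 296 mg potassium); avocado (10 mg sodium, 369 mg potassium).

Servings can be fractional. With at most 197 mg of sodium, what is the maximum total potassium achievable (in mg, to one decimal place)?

38415.0 mg

Potassium per mg sodium: almonds 195, avocado 36.9, pasta 12.25, carrots 5.271, chicken breast 3.149.
With no serving limits, spend the whole sodium allowance on almonds: 197 mg / 1 mg × 195 mg = 38415.0 mg.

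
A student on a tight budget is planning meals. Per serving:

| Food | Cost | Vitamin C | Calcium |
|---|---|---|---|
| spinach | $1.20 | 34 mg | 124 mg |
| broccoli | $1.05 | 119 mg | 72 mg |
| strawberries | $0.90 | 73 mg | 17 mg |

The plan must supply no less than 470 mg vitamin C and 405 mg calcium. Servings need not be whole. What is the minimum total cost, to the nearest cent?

The cheapest plan sits at a corner of the feasible region — with two constraints it uses at most two foods.
spinach only: max(470/34, 405/124) = 13.82 servings → $16.59.
broccoli only: max(470/119, 405/72) = 5.625 servings → $5.91.
strawberries only: max(470/73, 405/17) = 23.82 servings → $21.44.
spinach + broccoli with both tight: 1.166 servings and 3.616 servings → $5.20.
spinach + strawberries with both tight: 2.546 servings and 5.253 servings → $7.78.
broccoli + strawberries: intersection lies outside the first quadrant.
So the least-cost plan costs $5.20.

$5.20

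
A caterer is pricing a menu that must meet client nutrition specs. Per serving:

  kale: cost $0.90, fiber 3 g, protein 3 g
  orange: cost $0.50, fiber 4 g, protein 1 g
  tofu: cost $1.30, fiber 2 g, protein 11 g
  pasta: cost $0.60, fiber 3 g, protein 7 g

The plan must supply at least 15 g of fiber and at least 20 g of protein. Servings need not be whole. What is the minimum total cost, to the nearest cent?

$2.46

At the optimum either one food covers both requirements or two foods hit both targets exactly; no other combination can be cheaper.
kale only: max(15/3, 20/3) = 6.667 servings → $6.00.
orange only: max(15/4, 20/1) = 20 servings → $10.00.
tofu only: max(15/2, 20/11) = 7.5 servings → $9.75.
pasta only: max(15/3, 20/7) = 5 servings → $3.00.
kale + orange: intersection lies outside the first quadrant.
kale + tofu with both tight: 4.63 servings and 0.5556 servings → $4.89.
kale + pasta with both tight: 3.75 servings and 1.25 servings → $4.12.
orange + tofu with both tight: 2.976 servings and 1.548 servings → $3.50.
orange + pasta with both tight: 1.8 servings and 2.6 servings → $2.46.
tofu + pasta with both targets exact would need a negative amount; discard.
Cheapest feasible corner: $2.46.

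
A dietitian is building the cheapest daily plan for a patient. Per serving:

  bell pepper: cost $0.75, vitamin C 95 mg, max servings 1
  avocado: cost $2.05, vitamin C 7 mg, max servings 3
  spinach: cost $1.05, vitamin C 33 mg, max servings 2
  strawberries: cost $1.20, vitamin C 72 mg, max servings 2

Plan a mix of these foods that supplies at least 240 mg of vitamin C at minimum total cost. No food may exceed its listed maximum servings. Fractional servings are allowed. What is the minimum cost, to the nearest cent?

$3.18

Cost per mg of vitamin C: bell pepper $0.0079, strawberries $0.0167, spinach $0.0318, avocado $0.2929.
Take 1 serving of bell pepper: +95.0 mg vitamin C for $0.75 (total $0.75, still need 145.0 mg).
Take 2 servings of strawberries: +144.0 mg vitamin C for $2.40 (total $3.15, still need 1.0 mg).
Take 0.0303 servings of spinach: +1.0 mg vitamin C for $0.03 (total $3.18, still need 0.0 mg).
Filling from the cheapest source first is optimal under one linear minimum: $3.18.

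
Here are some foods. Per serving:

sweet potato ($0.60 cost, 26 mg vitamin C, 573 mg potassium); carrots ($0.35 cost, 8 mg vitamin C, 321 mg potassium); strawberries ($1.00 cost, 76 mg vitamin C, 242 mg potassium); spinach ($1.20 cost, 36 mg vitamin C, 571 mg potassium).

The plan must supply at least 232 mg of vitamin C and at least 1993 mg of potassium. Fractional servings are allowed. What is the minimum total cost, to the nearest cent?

$3.71

For a min-cost LP with two ≥-constraints, a basic feasible solution has at most two positive variables.
sweet potato only: max(232/26, 1993/573) = 8.923 servings → $5.35.
carrots only: max(232/8, 1993/321) = 29 servings → $10.15.
strawberries only: max(232/76, 1993/242) = 8.236 servings → $8.24.
spinach only: max(232/36, 1993/571) = 6.444 servings → $7.73.
sweet potato + carrots: intersection lies outside the first quadrant.
sweet potato + strawberries with both tight: 2.559 servings and 2.177 servings → $3.71.
sweet potato + spinach: the both-tight solution has a negative serving — not a feasible corner.
carrots + strawberries with both tight: 4.244 servings and 2.606 servings → $4.09.
carrots + spinach: the both-tight solution has a negative serving — not a feasible corner.
strawberries + spinach with both tight: 1.751 servings and 2.748 servings → $5.05.
The minimum over all feasible corners is $3.71.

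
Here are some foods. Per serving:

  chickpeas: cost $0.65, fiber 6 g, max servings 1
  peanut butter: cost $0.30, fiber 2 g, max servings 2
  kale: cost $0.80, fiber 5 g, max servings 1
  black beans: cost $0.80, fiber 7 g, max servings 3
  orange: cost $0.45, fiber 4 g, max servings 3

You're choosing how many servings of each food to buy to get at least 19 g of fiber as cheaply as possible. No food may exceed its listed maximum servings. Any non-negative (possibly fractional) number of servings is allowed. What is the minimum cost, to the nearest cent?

Cost per g of fiber: chickpeas $0.1083, orange $0.1125, black beans $0.1143, peanut butter $0.1500, kale $0.1600.
Take 1 serving of chickpeas: +6.0 g fiber for $0.65 (total $0.65, still need 13.0 g).
Take 3 servings of orange: +12.0 g fiber for $1.35 (total $2.00, still need 1.0 g).
Take 0.1429 servings of black beans: +1.0 g fiber for $0.11 (total $2.11, still need 0.0 g).
Filling from the cheapest source first is optimal under one linear minimum: $2.11.

$2.11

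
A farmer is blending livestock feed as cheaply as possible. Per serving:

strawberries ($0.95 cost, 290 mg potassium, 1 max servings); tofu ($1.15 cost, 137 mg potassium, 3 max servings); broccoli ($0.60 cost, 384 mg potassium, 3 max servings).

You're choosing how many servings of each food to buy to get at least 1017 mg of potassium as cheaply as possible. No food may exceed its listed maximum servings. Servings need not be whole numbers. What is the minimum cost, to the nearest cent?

Cost per mg of potassium: broccoli $0.0016, strawberries $0.0033, tofu $0.0084.
Take 2.648 servings of broccoli: +1017.0 mg potassium for $1.59 (total $1.59, still need 0.0 mg).
Filling from the cheapest source first is optimal under one linear minimum: $1.59.

$1.59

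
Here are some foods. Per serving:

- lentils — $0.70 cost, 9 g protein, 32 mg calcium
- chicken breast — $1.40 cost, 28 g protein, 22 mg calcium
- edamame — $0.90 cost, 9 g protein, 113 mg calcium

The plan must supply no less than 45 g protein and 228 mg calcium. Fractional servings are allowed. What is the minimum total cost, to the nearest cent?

$3.07

Compare the cost at each extreme point of the feasible region.
lentils only: max(45/9, 228/32) = 7.125 servings → $4.99.
chicken breast only: max(45/28, 228/22) = 10.36 servings → $14.51.
edamame only: max(45/9, 228/113) = 5 servings → $4.50.
lentils + chicken breast: intersection lies outside the first quadrant.
lentils + edamame with both tight: 4.16 servings and 0.8395 servings → $3.67.
chicken breast + edamame with both tight: 1.023 servings and 1.819 servings → $3.07.
Cheapest feasible corner: $3.07.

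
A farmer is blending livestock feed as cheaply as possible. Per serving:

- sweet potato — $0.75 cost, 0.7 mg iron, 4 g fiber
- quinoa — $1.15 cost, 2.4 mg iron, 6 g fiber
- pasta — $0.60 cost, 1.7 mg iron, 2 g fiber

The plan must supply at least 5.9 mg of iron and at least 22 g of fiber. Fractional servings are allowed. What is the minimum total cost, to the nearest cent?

Two binding constraints pin down two serving amounts, so the optimal mix uses at most two foods. The candidates are each food alone (scaled to the tighter of iron/fiber) and each pair with both constraints tight.
sweet potato only: max(5.9/0.7, 22/4) = 8.429 servings → $6.32.
quinoa only: max(5.9/2.4, 22/6) = 3.667 servings → $4.22.
pasta only: max(5.9/1.7, 22/2) = 11 servings → $6.60.
sweet potato + quinoa with both tight: 3.222 servings and 1.519 servings → $4.16.
sweet potato + pasta with both tight: 4.741 servings and 1.519 servings → $4.47.
quinoa + pasta: the both-tight solution has a negative serving — not a feasible corner.
The minimum over all feasible corners is $4.16.

$4.16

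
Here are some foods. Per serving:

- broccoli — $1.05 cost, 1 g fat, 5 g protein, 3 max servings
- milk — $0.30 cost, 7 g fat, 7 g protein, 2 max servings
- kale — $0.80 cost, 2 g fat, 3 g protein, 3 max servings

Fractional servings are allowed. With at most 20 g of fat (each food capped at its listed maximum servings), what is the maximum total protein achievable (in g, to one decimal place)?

35.0 g

Protein per g fat: broccoli 5, kale 1.5, milk 1.
Take 3 servings of broccoli: uses 3 g fat, +15.0 g protein (running total 15.0 g).
Take 3 servings of kale: uses 6 g fat, +9.0 g protein (running total 24.0 g).
Take 1.571 servings of milk: uses 11 g fat, +11.0 g protein (running total 35.0 g).
Greedy by best ratio exhausts the fat allowance optimally: 35.0 g.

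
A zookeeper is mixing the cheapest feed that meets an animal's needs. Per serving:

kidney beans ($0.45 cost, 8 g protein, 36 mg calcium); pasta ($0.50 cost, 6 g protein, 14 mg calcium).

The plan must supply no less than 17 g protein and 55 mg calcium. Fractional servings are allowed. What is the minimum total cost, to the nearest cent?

Check every corner: each single food scaled to meet both minima, and each pair solved so both constraints bind.
kidney beans only: max(17/8, 55/36) = 2.125 servings → $0.96.
pasta only: max(17/6, 55/14) = 3.929 servings → $1.96.
kidney beans + pasta with both tight: 0.8846 servings and 1.654 servings → $1.23.
So the least-cost plan costs $0.96.

$0.96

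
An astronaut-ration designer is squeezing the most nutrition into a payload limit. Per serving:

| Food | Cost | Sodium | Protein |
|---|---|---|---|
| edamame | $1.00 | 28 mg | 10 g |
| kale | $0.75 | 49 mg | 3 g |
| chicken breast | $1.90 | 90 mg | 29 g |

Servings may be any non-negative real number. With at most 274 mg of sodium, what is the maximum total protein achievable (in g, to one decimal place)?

Protein per mg sodium: edamame 0.3571, chicken breast 0.3222, kale 0.06122.
With no serving limits, spend the whole sodium allowance on edamame: 274 mg / 28 mg × 10 g = 97.9 g.

97.9 g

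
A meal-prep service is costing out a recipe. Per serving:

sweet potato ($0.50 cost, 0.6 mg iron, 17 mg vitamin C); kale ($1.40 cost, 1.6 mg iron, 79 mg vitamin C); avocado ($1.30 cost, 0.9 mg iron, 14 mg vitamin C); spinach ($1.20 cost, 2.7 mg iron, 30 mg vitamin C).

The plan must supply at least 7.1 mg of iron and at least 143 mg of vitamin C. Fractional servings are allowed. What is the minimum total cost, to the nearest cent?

For a min-cost LP with two ≥-constraints, a basic feasible solution has at most two positive variables.
sweet potato only: max(7.1/0.6, 143/17) = 11.83 servings → $5.92.
kale only: max(7.1/1.6, 143/79) = 4.438 servings → $6.21.
avocado only: max(7.1/0.9, 143/14) = 10.21 servings → $13.28.
spinach only: max(7.1/2.7, 143/30) = 4.767 servings → $5.72.
sweet potato + kale: the both-tight solution has a negative serving — not a feasible corner.
sweet potato + avocado with both tight: 4.246 servings and 5.058 servings → $8.70.
sweet potato + spinach with both tight: 6.204 servings and 1.251 servings → $4.60.
kale + avocado with both tight: 0.6016 servings and 6.819 servings → $9.71.
kale + spinach with both tight: 1.047 servings and 2.009 servings → $3.88.
avocado + spinach: the both-tight solution has a negative serving — not a feasible corner.
Cheapest feasible corner: $3.88.

$3.88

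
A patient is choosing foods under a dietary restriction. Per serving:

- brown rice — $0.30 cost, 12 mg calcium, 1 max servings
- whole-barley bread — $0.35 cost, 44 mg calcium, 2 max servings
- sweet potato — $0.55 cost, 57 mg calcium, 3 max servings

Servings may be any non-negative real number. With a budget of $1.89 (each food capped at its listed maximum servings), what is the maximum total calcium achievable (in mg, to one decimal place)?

Calcium per dollar: whole-barley bread 125.7, sweet potato 103.6, brown rice 40.
Take 2 servings of whole-barley bread: spends $0.70, +88.0 mg calcium (running total 88.0 mg).
Take 2.164 servings of sweet potato: spends $1.19, +123.3 mg calcium (running total 211.3 mg).
Greedy by best ratio exhausts the cost allowance optimally: 211.3 mg.

211.3 mg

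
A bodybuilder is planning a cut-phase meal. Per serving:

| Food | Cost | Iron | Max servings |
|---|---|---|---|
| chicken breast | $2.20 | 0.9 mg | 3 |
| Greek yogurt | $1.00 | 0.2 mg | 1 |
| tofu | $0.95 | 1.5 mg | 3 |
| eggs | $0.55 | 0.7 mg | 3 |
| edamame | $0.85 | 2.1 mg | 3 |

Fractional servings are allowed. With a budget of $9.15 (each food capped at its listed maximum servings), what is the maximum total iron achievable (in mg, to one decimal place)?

13.8 mg

Iron per dollar: edamame 2.471, tofu 1.579, eggs 1.273, chicken breast 0.4091, Greek yogurt 0.2.
Take 3 servings of edamame: spends $2.55, +6.3 mg iron (running total 6.3 mg).
Take 3 servings of tofu: spends $2.85, +4.5 mg iron (running total 10.8 mg).
Take 3 servings of eggs: spends $1.65, +2.1 mg iron (running total 12.9 mg).
Take 0.9545 servings of chicken breast: spends $2.10, +0.9 mg iron (running total 13.8 mg).
Filling greedily by iron-per-dollar is optimal for one linear limit, giving 13.8 mg.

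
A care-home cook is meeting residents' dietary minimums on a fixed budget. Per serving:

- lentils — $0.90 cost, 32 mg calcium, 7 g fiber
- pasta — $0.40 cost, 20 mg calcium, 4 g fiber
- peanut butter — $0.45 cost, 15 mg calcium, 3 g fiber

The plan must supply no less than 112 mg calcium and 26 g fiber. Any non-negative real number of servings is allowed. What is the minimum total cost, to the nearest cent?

$2.60

Minimising a linear cost over {calcium ≥ 112, fiber ≥ 26, servings ≥ 0} — the optimum is at a vertex, using one or two foods.
lentils only: max(112/32, 26/7) = 3.714 servings → $3.34.
pasta only: max(112/20, 26/4) = 6.5 servings → $2.60.
peanut butter only: max(112/15, 26/3) = 8.667 servings → $3.90.
lentils + pasta: intersection lies outside the first quadrant.
lentils + peanut butter: intersection lies outside the first quadrant.
pasta + peanut butter (both tight): parallel constraints — no distinct corner.
The minimum over all feasible corners is $2.60.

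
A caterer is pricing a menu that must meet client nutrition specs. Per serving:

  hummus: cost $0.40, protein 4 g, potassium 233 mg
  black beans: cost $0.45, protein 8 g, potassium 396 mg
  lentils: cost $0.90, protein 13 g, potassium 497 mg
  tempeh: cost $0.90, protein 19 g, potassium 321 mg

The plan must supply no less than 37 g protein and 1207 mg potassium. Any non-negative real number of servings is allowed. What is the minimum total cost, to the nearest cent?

hummus only: max(37/4, 1207/233) = 9.25 servings → $3.70.
black beans only: max(37/8, 1207/396) = 4.625 servings → $2.08.
lentils only: max(37/13, 1207/497) = 2.846 servings → $2.56.
tempeh only: max(37/19, 1207/321) = 3.76 servings → $3.38.
hummus + black beans with both targets exact would need a negative amount; discard.
hummus + lentils: intersection lies outside the first quadrant.
hummus + tempeh with both tight: 3.518 servings and 1.207 servings → $2.49.
black beans + lentils: the both-tight solution has a negative serving — not a feasible corner.
black beans + tempeh with both tight: 2.231 servings and 1.008 servings → $1.91.
lentils + tempeh with both tight: 2.098 servings and 0.512 servings → $2.35.
Cheapest feasible corner: $1.91.

$1.91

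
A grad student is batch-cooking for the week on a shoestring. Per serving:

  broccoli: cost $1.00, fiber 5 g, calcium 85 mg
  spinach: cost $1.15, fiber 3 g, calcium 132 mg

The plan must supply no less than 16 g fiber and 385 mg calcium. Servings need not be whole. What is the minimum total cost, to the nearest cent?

Two binding constraints pin down two serving amounts, so the optimal mix uses at most two foods. The candidates are each food alone (scaled to the tighter of fiber/calcium) and each pair with both constraints tight.
broccoli only: max(16/5, 385/85) = 4.529 servings → $4.53.
spinach only: max(16/3, 385/132) = 5.333 servings → $6.13.
broccoli + spinach with both tight: 2.363 servings and 1.395 servings → $3.97.
The minimum over all feasible corners is $3.97.

$3.97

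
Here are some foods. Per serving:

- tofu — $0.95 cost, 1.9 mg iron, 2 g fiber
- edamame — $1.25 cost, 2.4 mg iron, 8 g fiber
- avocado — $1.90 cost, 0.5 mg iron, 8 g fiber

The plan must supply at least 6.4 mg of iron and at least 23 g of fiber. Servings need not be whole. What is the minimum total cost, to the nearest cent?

At the optimum either one food covers both requirements or two foods hit both targets exactly; no other combination can be cheaper.
tofu only: max(6.4/1.9, 23/2) = 11.5 servings → $10.93.
edamame only: max(6.4/2.4, 23/8) = 2.875 servings → $3.59.
avocado only: max(6.4/0.5, 23/8) = 12.8 servings → $24.32.
tofu + edamame with both targets exact would need a negative amount; discard.
tofu + avocado with both tight: 2.796 servings and 2.176 servings → $6.79.
edamame + avocado with both tight: 2.612 servings and 0.2632 servings → $3.76.
The minimum over all feasible corners is $3.59.

$3.59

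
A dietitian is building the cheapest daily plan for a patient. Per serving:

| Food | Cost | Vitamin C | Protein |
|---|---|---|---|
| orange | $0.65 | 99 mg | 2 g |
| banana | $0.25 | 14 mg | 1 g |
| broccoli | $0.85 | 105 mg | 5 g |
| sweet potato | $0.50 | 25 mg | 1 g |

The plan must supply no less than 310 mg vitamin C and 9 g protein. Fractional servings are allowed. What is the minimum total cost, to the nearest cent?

$2.19

An LP optimum is at a vertex; with two nutrient constraints at most two foods are used. Check each candidate.
orange only: max(310/99, 9/2) = 4.5 servings → $2.92.
banana only: max(310/14, 9/1) = 22.14 servings → $5.54.
broccoli only: max(310/105, 9/5) = 2.952 servings → $2.51.
sweet potato only: max(310/25, 9/1) = 12.4 servings → $6.20.
orange + banana with both tight: 2.592 servings and 3.817 servings → $2.64.
orange + broccoli with both tight: 2.123 servings and 0.9509 servings → $2.19.
orange + sweet potato with both tight: 1.735 servings and 5.531 servings → $3.89.
banana + broccoli: intersection lies outside the first quadrant.
banana + sweet potato: the both-tight solution has a negative serving — not a feasible corner.
broccoli + sweet potato: the both-tight solution has a negative serving — not a feasible corner.
The minimum over all feasible corners is $2.19.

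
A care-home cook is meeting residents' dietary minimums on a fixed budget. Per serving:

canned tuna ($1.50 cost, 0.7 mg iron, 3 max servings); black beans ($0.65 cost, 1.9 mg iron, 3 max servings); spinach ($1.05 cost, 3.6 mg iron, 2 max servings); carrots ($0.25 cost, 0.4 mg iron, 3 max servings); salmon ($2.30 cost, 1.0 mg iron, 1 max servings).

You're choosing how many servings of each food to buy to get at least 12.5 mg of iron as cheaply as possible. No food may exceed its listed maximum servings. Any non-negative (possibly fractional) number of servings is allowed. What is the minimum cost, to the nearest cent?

$3.91

Cost per mg of iron: spinach $0.2917, black beans $0.3421, carrots $0.6250, canned tuna $2.1429, salmon $2.3000.
Take 2 servings of spinach: +7.2 mg iron for $2.10 (total $2.10, still need 5.3 mg).
Take 2.789 servings of black beans: +5.3 mg iron for $1.81 (total $3.91, still need 0.0 mg).
Filling from the cheapest source first is optimal under one linear minimum: $3.91.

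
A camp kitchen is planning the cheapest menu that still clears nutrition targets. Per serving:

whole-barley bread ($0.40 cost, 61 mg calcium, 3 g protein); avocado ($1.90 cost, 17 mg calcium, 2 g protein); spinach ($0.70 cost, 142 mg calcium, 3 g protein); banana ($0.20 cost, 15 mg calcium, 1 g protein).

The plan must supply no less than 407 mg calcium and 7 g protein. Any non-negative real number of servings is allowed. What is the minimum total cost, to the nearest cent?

This is a tiny linear program; its minimum lies at a vertex of the feasible set. List the vertices and price them.
whole-barley bread only: max(407/61, 7/3) = 6.672 servings → $2.67.
avocado only: max(407/17, 7/2) = 23.94 servings → $45.49.
spinach only: max(407/142, 7/3) = 2.866 servings → $2.01.
banana only: max(407/15, 7/1) = 27.13 servings → $5.43.
whole-barley bread + avocado: the both-tight solution has a negative serving — not a feasible corner.
whole-barley bread + spinach: intersection lies outside the first quadrant.
whole-barley bread + banana: the both-tight solution has a negative serving — not a feasible corner.
avocado + spinach: the both-tight solution has a negative serving — not a feasible corner.
avocado + banana with both targets exact would need a negative amount; discard.
spinach + banana with both targets exact would need a negative amount; discard.
So the least-cost plan costs $2.01.

$2.01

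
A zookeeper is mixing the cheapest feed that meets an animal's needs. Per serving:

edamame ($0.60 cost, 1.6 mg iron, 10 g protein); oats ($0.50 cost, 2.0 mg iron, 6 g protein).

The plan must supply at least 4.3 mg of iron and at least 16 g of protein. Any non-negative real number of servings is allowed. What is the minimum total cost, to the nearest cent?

An LP optimum is at a vertex; with two nutrient constraints at most two foods are used. Check each candidate.
edamame only: max(4.3/1.6, 16/10) = 2.688 servings → $1.61.
oats only: max(4.3/2.0, 16/6) = 2.667 servings → $1.33.
edamame + oats with both tight: 0.5962 servings and 1.673 servings → $1.19.
So the least-cost plan costs $1.19.

$1.19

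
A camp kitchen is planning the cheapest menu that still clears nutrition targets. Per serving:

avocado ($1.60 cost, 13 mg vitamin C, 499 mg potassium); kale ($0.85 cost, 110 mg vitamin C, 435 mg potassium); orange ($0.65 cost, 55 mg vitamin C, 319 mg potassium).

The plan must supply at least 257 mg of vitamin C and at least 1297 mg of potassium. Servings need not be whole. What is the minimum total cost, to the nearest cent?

$2.53

Minimising a linear cost over {vitamin C ≥ 257, potassium ≥ 1297, servings ≥ 0} — the optimum is at a vertex, using one or two foods.
avocado only: max(257/13, 1297/499) = 19.77 servings → $31.63.
kale only: max(257/110, 1297/435) = 2.982 servings → $2.53.
orange only: max(257/55, 1297/319) = 4.673 servings → $3.04.
avocado + kale with both tight: 0.6271 servings and 2.262 servings → $2.93.
avocado + orange with both targets exact would need a negative amount; discard.
kale + orange with both tight: 0.9537 servings and 2.765 servings → $2.61.
So the least-cost plan costs $2.53.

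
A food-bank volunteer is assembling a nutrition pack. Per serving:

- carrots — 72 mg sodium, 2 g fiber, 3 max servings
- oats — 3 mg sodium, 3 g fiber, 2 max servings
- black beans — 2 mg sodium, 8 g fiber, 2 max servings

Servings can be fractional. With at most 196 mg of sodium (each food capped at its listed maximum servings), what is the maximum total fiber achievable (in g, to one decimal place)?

27.2 g

Fiber per mg sodium: black beans 4, oats 1, carrots 0.02778.
Take 2 servings of black beans: uses 4 mg sodium, +16.0 g fiber (running total 16.0 g).
Take 2 servings of oats: uses 6 mg sodium, +6.0 g fiber (running total 22.0 g).
Take 2.583 servings of carrots: uses 186 mg sodium, +5.2 g fiber (running total 27.2 g).
Greedy by best ratio exhausts the sodium allowance optimally: 27.2 g.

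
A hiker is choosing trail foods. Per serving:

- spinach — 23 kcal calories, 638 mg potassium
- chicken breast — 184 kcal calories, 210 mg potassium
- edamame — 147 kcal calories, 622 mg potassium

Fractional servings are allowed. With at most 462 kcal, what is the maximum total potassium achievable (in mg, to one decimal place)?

Potassium per kcal: spinach 27.74, edamame 4.231, chicken breast 1.141.
With no serving limits, spend the whole calories allowance on spinach: 462 kcal / 23 kcal × 638 mg = 12815.5 mg.

12815.5 mg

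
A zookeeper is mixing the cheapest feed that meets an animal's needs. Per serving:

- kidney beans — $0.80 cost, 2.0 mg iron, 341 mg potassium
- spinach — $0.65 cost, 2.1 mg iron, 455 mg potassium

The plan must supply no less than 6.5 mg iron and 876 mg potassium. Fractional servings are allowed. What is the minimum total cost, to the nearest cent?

With two linear requirements the optimum uses one or two foods; enumerate the corners.
kidney beans only: max(6.5/2.0, 876/341) = 3.25 servings → $2.60.
spinach only: max(6.5/2.1, 876/455) = 3.095 servings → $2.01.
kidney beans + spinach: the both-tight solution has a negative serving — not a feasible corner.
So the least-cost plan costs $2.01.

$2.01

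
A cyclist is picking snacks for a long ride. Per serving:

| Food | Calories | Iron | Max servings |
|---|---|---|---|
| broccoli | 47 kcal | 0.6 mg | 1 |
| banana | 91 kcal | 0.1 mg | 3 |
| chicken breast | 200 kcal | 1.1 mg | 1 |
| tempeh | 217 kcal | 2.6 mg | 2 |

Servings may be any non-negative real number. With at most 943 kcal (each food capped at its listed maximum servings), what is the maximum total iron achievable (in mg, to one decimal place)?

Iron per kcal: broccoli 0.01277, tempeh 0.01198, chicken breast 0.0055, banana 0.001099.
Take 1 serving of broccoli: uses 47 kcal, +0.6 mg iron (running total 0.6 mg).
Take 2 servings of tempeh: uses 434 kcal, +5.2 mg iron (running total 5.8 mg).
Take 1 serving of chicken breast: uses 200 kcal, +1.1 mg iron (running total 6.9 mg).
Take 2.879 servings of banana: uses 262 kcal, +0.3 mg iron (running total 7.2 mg).
Greedy by best ratio exhausts the calories allowance optimally: 7.2 mg.

7.2 mg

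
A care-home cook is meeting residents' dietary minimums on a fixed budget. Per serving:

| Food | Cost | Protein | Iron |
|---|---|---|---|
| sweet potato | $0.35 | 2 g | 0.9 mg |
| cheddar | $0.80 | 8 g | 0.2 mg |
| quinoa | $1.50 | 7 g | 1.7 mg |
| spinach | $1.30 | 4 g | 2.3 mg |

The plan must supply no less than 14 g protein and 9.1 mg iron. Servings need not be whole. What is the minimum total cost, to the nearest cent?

Check every corner: each single food scaled to meet both minima, and each pair solved so both constraints bind.
sweet potato only: max(14/2, 9.1/0.9) = 10.11 servings → $3.54.
cheddar only: max(14/8, 9.1/0.2) = 45.5 servings → $36.40.
quinoa only: max(14/7, 9.1/1.7) = 5.353 servings → $8.03.
spinach only: max(14/4, 9.1/2.3) = 3.957 servings → $5.14.
sweet potato + cheddar with both targets exact would need a negative amount; discard.
sweet potato + quinoa: intersection lies outside the first quadrant.
sweet potato + spinach with both targets exact would need a negative amount; discard.
cheddar + quinoa with both targets exact would need a negative amount; discard.
cheddar + spinach: the both-tight solution has a negative serving — not a feasible corner.
quinoa + spinach: the both-tight solution has a negative serving — not a feasible corner.
Cheapest feasible corner: $3.54.

$3.54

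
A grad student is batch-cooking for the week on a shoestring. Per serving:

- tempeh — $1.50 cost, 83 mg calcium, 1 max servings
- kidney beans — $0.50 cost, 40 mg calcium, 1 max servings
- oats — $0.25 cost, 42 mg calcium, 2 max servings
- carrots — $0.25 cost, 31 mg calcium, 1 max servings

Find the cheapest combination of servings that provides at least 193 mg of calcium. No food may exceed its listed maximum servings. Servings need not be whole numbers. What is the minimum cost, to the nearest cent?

$1.94

Cost per mg of calcium: oats $0.0060, carrots $0.0081, kidney beans $0.0125, tempeh $0.0181.
Take 2 servings of oats: +84.0 mg calcium for $0.50 (total $0.50, still need 109.0 mg).
Take 1 serving of carrots: +31.0 mg calcium for $0.25 (total $0.75, still need 78.0 mg).
Take 1 serving of kidney beans: +40.0 mg calcium for $0.50 (total $1.25, still need 38.0 mg).
Take 0.4578 servings of tempeh: +38.0 mg calcium for $0.69 (total $1.94, still need 0.0 mg).
Filling from the cheapest source first is optimal under one linear minimum: $1.94.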